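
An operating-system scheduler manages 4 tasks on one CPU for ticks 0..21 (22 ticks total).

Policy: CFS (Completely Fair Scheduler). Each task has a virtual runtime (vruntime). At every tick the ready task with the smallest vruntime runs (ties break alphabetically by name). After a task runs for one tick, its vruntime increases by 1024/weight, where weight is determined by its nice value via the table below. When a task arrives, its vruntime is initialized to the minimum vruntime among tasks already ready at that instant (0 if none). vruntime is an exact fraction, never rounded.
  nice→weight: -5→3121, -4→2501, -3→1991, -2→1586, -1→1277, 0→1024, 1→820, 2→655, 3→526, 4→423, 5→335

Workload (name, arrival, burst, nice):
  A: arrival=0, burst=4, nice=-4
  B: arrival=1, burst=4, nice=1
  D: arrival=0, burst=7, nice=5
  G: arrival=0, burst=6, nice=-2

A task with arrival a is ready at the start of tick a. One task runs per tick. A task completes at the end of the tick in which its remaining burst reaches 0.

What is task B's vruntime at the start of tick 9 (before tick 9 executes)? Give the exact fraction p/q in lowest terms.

t=0: vr[A=0 D=0 G=0] → run A
t=1: vr[A=1024/2501 B=0 D=0 G=0] → run B
t=2: vr[A=1024/2501 B=256/205 D=0 G=0] → run D
t=3: vr[A=1024/2501 B=256/205 D=1024/335 G=0] → run G
t=4: vr[A=1024/2501 B=256/205 D=1024/335 G=512/793] → run A
t=5: vr[A=2048/2501 B=256/205 D=1024/335 G=512/793] → run G
t=6: vr[A=2048/2501 B=256/205 D=1024/335 G=1024/793] → run A
t=7: vr[A=3072/2501 B=256/205 D=1024/335 G=1024/793] → run A
t=8: vr[B=256/205 D=1024/335 G=1024/793] → run B
t=9: vr[B=512/205 D=1024/335 G=1024/793] → run G
t=10: vr[B=512/205 D=1024/335 G=1536/793] → run G
t=11: vr[B=512/205 D=1024/335 G=2048/793] → run B
t=12: vr[B=768/205 D=1024/335 G=2048/793] → run G
t=13: vr[B=768/205 D=1024/335 G=2560/793] → run D
t=14: vr[B=768/205 D=2048/335 G=2560/793] → run G
t=15: vr[B=768/205 D=2048/335] → run B
t=16: vr[D=2048/335] → run D
t=17: vr[D=3072/335] → run D
t=18: vr[D=4096/335] → run D
t=19: vr[D=1024/67] → run D
t=20: vr[D=6144/335] → run D
t=21: (idle)

vruntime(B, start of tick 9) = 512/205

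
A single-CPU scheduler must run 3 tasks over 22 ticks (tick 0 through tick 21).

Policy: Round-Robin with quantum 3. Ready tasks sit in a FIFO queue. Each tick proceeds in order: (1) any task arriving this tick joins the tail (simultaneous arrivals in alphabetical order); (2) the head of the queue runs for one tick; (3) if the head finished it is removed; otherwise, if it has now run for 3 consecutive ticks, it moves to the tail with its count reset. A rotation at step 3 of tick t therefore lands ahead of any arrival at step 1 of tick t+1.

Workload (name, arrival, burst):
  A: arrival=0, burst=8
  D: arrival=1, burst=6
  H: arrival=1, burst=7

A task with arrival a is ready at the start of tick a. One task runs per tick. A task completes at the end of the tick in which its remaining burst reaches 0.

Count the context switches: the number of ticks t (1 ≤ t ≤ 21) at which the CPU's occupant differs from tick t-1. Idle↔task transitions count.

t=0: queue=[A] q_used=0 → run A
t=1: queue=[A,D,H] q_used=1 → run A
t=2: queue=[A,D,H] q_used=2 → run A
t=3: queue=[D,H,A] q_used=0 → run D
t=4: queue=[D,H,A] q_used=1 → run D
t=5: queue=[D,H,A] q_used=2 → run D
t=6: queue=[H,A,D] q_used=0 → run H
t=7: queue=[H,A,D] q_used=1 → run H
t=8: queue=[H,A,D] q_used=2 → run H
t=9: queue=[A,D,H] q_used=0 → run A
t=10: queue=[A,D,H] q_used=1 → run A
t=11: queue=[A,D,H] q_used=2 → run A
t=12: queue=[D,H,A] q_used=0 → run D
t=13: queue=[D,H,A] q_used=1 → run D
t=14: queue=[D,H,A] q_used=2 → run D
t=15: queue=[H,A] q_used=0 → run H
t=16: queue=[H,A] q_used=1 → run H
t=17: queue=[H,A] q_used=2 → run H
t=18: queue=[A,H] q_used=0 → run A
t=19: queue=[A,H] q_used=1 → run A
t=20: queue=[H] q_used=0 → run H
t=21: (idle)

context switches = 8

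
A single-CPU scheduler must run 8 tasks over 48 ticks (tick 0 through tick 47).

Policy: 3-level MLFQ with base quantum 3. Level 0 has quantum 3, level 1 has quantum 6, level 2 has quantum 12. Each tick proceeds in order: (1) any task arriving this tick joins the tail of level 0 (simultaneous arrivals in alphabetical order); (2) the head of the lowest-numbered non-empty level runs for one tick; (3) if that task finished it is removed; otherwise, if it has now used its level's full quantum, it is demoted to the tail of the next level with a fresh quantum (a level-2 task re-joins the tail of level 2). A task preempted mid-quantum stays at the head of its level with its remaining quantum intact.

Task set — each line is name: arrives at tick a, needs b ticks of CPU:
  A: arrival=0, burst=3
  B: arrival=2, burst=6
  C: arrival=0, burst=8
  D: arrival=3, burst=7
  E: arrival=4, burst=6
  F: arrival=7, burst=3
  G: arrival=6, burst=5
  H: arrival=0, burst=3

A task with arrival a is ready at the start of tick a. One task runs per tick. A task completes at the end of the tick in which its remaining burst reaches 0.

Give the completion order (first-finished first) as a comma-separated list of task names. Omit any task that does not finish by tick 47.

completion order = A, H, F, C, B, D, E, G

t=0: L0/L1/L2 = ACH/-/- → run A
t=1: L0/L1/L2 = ACH/-/- → run A
t=2: L0/L1/L2 = ACHB/-/- → run A
t=3: L0/L1/L2 = CHBD/-/- → run C
t=4: L0/L1/L2 = CHBDE/-/- → run C
t=5: L0/L1/L2 = CHBDE/-/- → run C
t=6: L0/L1/L2 = HBDEG/C/- → run H
t=7: L0/L1/L2 = HBDEGF/C/- → run H
t=8: L0/L1/L2 = HBDEGF/C/- → run H
t=9: L0/L1/L2 = BDEGF/C/- → run B
t=10: L0/L1/L2 = BDEGF/C/- → run B
t=11: L0/L1/L2 = BDEGF/C/- → run B
t=12: L0/L1/L2 = DEGF/CB/- → run D
t=13: L0/L1/L2 = DEGF/CB/- → run D
t=14: L0/L1/L2 = DEGF/CB/- → run D
t=15: L0/L1/L2 = EGF/CBD/- → run E
t=16: L0/L1/L2 = EGF/CBD/- → run E
t=17: L0/L1/L2 = EGF/CBD/- → run E
t=18: L0/L1/L2 = GF/CBDE/- → run G
t=19: L0/L1/L2 = GF/CBDE/- → run G
t=20: L0/L1/L2 = GF/CBDE/- → run G
t=21: L0/L1/L2 = F/CBDEG/- → run F
t=22: L0/L1/L2 = F/CBDEG/- → run F
t=23: L0/L1/L2 = F/CBDEG/- → run F
t=24: L0/L1/L2 = -/CBDEG/- → run C
t=25: L0/L1/L2 = -/CBDEG/- → run C
t=26: L0/L1/L2 = -/CBDEG/- → run C
t=27: L0/L1/L2 = -/CBDEG/- → run C
t=28: L0/L1/L2 = -/CBDEG/- → run C
t=29: L0/L1/L2 = -/BDEG/- → run B
t=30: L0/L1/L2 = -/BDEG/- → run B
t=31: L0/L1/L2 = -/BDEG/- → run B
t=32: L0/L1/L2 = -/DEG/- → run D
t=33: L0/L1/L2 = -/DEG/- → run D
t=34: L0/L1/L2 = -/DEG/- → run D
t=35: L0/L1/L2 = -/DEG/- → run D
t=36: L0/L1/L2 = -/EG/- → run E
t=37: L0/L1/L2 = -/EG/- → run E
t=38: L0/L1/L2 = -/EG/- → run E
t=39: L0/L1/L2 = -/G/- → run G
t=40: L0/L1/L2 = -/G/- → run G
t=41: (idle)
t=42: (idle)
t=43: (idle)
t=44: (idle)
t=45: (idle)
t=46: (idle)
t=47: (idle)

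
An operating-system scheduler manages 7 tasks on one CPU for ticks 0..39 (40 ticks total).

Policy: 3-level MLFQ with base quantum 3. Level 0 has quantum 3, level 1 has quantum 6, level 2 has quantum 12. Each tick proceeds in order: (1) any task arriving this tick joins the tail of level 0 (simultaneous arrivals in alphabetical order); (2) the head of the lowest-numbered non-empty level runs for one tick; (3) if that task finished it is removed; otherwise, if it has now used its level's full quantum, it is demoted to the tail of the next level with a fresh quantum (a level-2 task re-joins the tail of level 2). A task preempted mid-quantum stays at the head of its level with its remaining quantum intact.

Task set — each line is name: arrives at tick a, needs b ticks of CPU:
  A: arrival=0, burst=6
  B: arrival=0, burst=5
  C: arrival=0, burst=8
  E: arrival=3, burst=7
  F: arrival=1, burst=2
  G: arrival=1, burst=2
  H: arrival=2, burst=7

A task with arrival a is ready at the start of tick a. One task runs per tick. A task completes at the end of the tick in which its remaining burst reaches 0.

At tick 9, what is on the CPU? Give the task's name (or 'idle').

t=0: L0/L1/L2 = ABC/-/- → run A
t=1: L0/L1/L2 = ABCFG/-/- → run A
t=2: L0/L1/L2 = ABCFGH/-/- → run A
t=3: L0/L1/L2 = BCFGHE/A/- → run B
t=4: L0/L1/L2 = BCFGHE/A/- → run B
t=5: L0/L1/L2 = BCFGHE/A/- → run B
t=6: L0/L1/L2 = CFGHE/AB/- → run C
t=7: L0/L1/L2 = CFGHE/AB/- → run C
t=8: L0/L1/L2 = CFGHE/AB/- → run C
t=9: L0/L1/L2 = FGHE/ABC/- → run F
t=10: L0/L1/L2 = FGHE/ABC/- → run F
t=11: L0/L1/L2 = GHE/ABC/- → run G
t=12: L0/L1/L2 = GHE/ABC/- → run G
t=13: L0/L1/L2 = HE/ABC/- → run H
t=14: L0/L1/L2 = HE/ABC/- → run H
t=15: L0/L1/L2 = HE/ABC/- → run H
t=16: L0/L1/L2 = E/ABCH/- → run E
t=17: L0/L1/L2 = E/ABCH/- → run E
t=18: L0/L1/L2 = E/ABCH/- → run E
t=19: L0/L1/L2 = -/ABCHE/- → run A
t=20: L0/L1/L2 = -/ABCHE/- → run A
t=21: L0/L1/L2 = -/ABCHE/- → run A
t=22: L0/L1/L2 = -/BCHE/- → run B
t=23: L0/L1/L2 = -/BCHE/- → run B
t=24: L0/L1/L2 = -/CHE/- → run C
t=25: L0/L1/L2 = -/CHE/- → run C
t=26: L0/L1/L2 = -/CHE/- → run C
t=27: L0/L1/L2 = -/CHE/- → run C
t=28: L0/L1/L2 = -/CHE/- → run C
t=29: L0/L1/L2 = -/HE/- → run H
t=30: L0/L1/L2 = -/HE/- → run H
t=31: L0/L1/L2 = -/HE/- → run H
t=32: L0/L1/L2 = -/HE/- → run H
t=33: L0/L1/L2 = -/E/- → run E
t=34: L0/L1/L2 = -/E/- → run E
t=35: L0/L1/L2 = -/E/- → run E
t=36: L0/L1/L2 = -/E/- → run E
t=37: (idle)
t=38: (idle)
t=39: (idle)

running at tick 9 = F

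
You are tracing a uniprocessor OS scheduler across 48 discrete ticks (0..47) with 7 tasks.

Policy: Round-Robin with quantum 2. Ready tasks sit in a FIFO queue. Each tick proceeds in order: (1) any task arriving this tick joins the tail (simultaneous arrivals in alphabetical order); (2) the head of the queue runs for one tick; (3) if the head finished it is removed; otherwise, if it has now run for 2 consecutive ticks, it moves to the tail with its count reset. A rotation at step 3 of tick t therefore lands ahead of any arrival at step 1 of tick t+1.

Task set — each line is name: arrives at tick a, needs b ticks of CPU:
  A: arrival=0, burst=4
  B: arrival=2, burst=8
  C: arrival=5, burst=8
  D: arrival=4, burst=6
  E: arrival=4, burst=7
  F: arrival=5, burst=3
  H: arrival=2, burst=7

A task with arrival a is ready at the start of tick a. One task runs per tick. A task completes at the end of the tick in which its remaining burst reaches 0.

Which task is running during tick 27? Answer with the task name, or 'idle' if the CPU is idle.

t=0: queue=[A] q_used=0 → run A
t=1: queue=[A] q_used=1 → run A
t=2: queue=[A,B,H] q_used=0 → run A
t=3: queue=[A,B,H] q_used=1 → run A
t=4: queue=[B,H,D,E] q_used=0 → run B
t=5: queue=[B,H,D,E,C,F] q_used=1 → run B
t=6: queue=[H,D,E,C,F,B] q_used=0 → run H
t=7: queue=[H,D,E,C,F,B] q_used=1 → run H
t=8: queue=[D,E,C,F,B,H] q_used=0 → run D
t=9: queue=[D,E,C,F,B,H] q_used=1 → run D
t=10: queue=[E,C,F,B,H,D] q_used=0 → run E
t=11: queue=[E,C,F,B,H,D] q_used=1 → run E
t=12: queue=[C,F,B,H,D,E] q_used=0 → run C
t=13: queue=[C,F,B,H,D,E] q_used=1 → run C
t=14: queue=[F,B,H,D,E,C] q_used=0 → run F
t=15: queue=[F,B,H,D,E,C] q_used=1 → run F
t=16: queue=[B,H,D,E,C,F] q_used=0 → run B
t=17: queue=[B,H,D,E,C,F] q_used=1 → run B
t=18: queue=[H,D,E,C,F,B] q_used=0 → run H
t=19: queue=[H,D,E,C,F,B] q_used=1 → run H
t=20: queue=[D,E,C,F,B,H] q_used=0 → run D
t=21: queue=[D,E,C,F,B,H] q_used=1 → run D
t=22: queue=[E,C,F,B,H,D] q_used=0 → run E
t=23: queue=[E,C,F,B,H,D] q_used=1 → run E
t=24: queue=[C,F,B,H,D,E] q_used=0 → run C
t=25: queue=[C,F,B,H,D,E] q_used=1 → run C
t=26: queue=[F,B,H,D,E,C] q_used=0 → run F
t=27: queue=[B,H,D,E,C] q_used=0 → run B
t=28: queue=[B,H,D,E,C] q_used=1 → run B
t=29: queue=[H,D,E,C,B] q_used=0 → run H
t=30: queue=[H,D,E,C,B] q_used=1 → run H
t=31: queue=[D,E,C,B,H] q_used=0 → run D
t=32: queue=[D,E,C,B,H] q_used=1 → run D
t=33: queue=[E,C,B,H] q_used=0 → run E
t=34: queue=[E,C,B,H] q_used=1 → run E
t=35: queue=[C,B,H,E] q_used=0 → run C
t=36: queue=[C,B,H,E] q_used=1 → run C
t=37: queue=[B,H,E,C] q_used=0 → run B
t=38: queue=[B,H,E,C] q_used=1 → run B
t=39: queue=[H,E,C] q_used=0 → run H
t=40: queue=[E,C] q_used=0 → run E
t=41: queue=[C] q_used=0 → run C
t=42: queue=[C] q_used=1 → run C
t=43: (idle)
t=44: (idle)
t=45: (idle)
t=46: (idle)
t=47: (idle)

running at tick 27 = B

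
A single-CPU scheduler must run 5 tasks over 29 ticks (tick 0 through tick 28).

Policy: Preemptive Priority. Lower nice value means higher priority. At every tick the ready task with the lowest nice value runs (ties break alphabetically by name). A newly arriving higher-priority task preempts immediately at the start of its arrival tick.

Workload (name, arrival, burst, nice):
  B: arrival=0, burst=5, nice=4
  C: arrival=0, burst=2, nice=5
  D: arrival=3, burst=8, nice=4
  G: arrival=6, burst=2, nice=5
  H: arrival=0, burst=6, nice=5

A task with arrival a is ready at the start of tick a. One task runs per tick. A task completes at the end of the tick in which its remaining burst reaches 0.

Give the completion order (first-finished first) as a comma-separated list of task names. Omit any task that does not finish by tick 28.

t=0: ready={B,C,H} → run B
t=1: ready={B,C,H} → run B
t=2: ready={B,C,H} → run B
t=3: ready={B,C,D,H} → run B
t=4: ready={B,C,D,H} → run B
t=5: ready={C,D,H} → run D
t=6: ready={C,D,G,H} → run D
t=7: ready={C,D,G,H} → run D
t=8: ready={C,D,G,H} → run D
t=9: ready={C,D,G,H} → run D
t=10: ready={C,D,G,H} → run D
t=11: ready={C,D,G,H} → run D
t=12: ready={C,D,G,H} → run D
t=13: ready={C,G,H} → run C
t=14: ready={C,G,H} → run C
t=15: ready={G,H} → run G
t=16: ready={G,H} → run G
t=17: ready={H} → run H
t=18: ready={H} → run H
t=19: ready={H} → run H
t=20: ready={H} → run H
t=21: ready={H} → run H
t=22: ready={H} → run H
t=23: (idle)
t=24: (idle)
t=25: (idle)
t=26: (idle)
t=27: (idle)
t=28: (idle)

completion order = B, D, C, G, H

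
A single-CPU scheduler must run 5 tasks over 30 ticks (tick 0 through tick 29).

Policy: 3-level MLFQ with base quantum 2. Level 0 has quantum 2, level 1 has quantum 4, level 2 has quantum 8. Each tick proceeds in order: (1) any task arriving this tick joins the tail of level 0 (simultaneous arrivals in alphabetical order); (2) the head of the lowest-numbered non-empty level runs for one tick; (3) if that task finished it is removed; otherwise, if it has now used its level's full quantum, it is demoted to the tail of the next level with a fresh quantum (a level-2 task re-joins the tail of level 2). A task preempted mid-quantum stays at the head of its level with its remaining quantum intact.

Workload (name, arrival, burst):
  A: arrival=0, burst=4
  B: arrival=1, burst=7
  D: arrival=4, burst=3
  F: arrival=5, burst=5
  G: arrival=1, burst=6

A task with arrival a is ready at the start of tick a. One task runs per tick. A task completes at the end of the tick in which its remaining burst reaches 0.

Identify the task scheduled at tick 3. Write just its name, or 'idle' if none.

running at tick 3 = B

t=0: L0/L1/L2 = A/-/- → run A
t=1: L0/L1/L2 = ABG/-/- → run A
t=2: L0/L1/L2 = BG/A/- → run B
t=3: L0/L1/L2 = BG/A/- → run B
t=4: L0/L1/L2 = GD/AB/- → run G
t=5: L0/L1/L2 = GDF/AB/- → run G
t=6: L0/L1/L2 = DF/ABG/- → run D
t=7: L0/L1/L2 = DF/ABG/- → run D
t=8: L0/L1/L2 = F/ABGD/- → run F
t=9: L0/L1/L2 = F/ABGD/- → run F
t=10: L0/L1/L2 = -/ABGDF/- → run A
t=11: L0/L1/L2 = -/ABGDF/- → run A
t=12: L0/L1/L2 = -/BGDF/- → run B
t=13: L0/L1/L2 = -/BGDF/- → run B
t=14: L0/L1/L2 = -/BGDF/- → run B
t=15: L0/L1/L2 = -/BGDF/- → run B
t=16: L0/L1/L2 = -/GDF/B → run G
t=17: L0/L1/L2 = -/GDF/B → run G
t=18: L0/L1/L2 = -/GDF/B → run G
t=19: L0/L1/L2 = -/GDF/B → run G
t=20: L0/L1/L2 = -/DF/B → run D
t=21: L0/L1/L2 = -/F/B → run F
t=22: L0/L1/L2 = -/F/B → run F
t=23: L0/L1/L2 = -/F/B → run F
t=24: L0/L1/L2 = -/-/B → run B
t=25: (idle)
t=26: (idle)
t=27: (idle)
t=28: (idle)
t=29: (idle)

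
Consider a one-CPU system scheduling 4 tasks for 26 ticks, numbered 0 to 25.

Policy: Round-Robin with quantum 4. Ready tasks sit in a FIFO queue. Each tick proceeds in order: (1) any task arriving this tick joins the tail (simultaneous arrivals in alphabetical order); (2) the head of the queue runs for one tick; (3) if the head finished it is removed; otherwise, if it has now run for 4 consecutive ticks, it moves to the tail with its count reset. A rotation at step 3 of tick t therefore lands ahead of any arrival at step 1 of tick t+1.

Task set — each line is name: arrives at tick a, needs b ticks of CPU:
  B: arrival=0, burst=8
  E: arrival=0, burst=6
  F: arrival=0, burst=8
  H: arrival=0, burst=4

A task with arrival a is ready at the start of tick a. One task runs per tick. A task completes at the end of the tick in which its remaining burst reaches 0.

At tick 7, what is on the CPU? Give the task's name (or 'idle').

t=0: queue=[B,E,F,H] q_used=0 → run B
t=1: queue=[B,E,F,H] q_used=1 → run B
t=2: queue=[B,E,F,H] q_used=2 → run B
t=3: queue=[B,E,F,H] q_used=3 → run B
t=4: queue=[E,F,H,B] q_used=0 → run E
t=5: queue=[E,F,H,B] q_used=1 → run E
t=6: queue=[E,F,H,B] q_used=2 → run E
t=7: queue=[E,F,H,B] q_used=3 → run E
t=8: queue=[F,H,B,E] q_used=0 → run F
t=9: queue=[F,H,B,E] q_used=1 → run F
t=10: queue=[F,H,B,E] q_used=2 → run F
t=11: queue=[F,H,B,E] q_used=3 → run F
t=12: queue=[H,B,E,F] q_used=0 → run H
t=13: queue=[H,B,E,F] q_used=1 → run H
t=14: queue=[H,B,E,F] q_used=2 → run H
t=15: queue=[H,B,E,F] q_used=3 → run H
t=16: queue=[B,E,F] q_used=0 → run B
t=17: queue=[B,E,F] q_used=1 → run B
t=18: queue=[B,E,F] q_used=2 → run B
t=19: queue=[B,E,F] q_used=3 → run B
t=20: queue=[E,F] q_used=0 → run E
t=21: queue=[E,F] q_used=1 → run E
t=22: queue=[F] q_used=0 → run F
t=23: queue=[F] q_used=1 → run F
t=24: queue=[F] q_used=2 → run F
t=25: queue=[F] q_used=3 → run F

running at tick 7 = E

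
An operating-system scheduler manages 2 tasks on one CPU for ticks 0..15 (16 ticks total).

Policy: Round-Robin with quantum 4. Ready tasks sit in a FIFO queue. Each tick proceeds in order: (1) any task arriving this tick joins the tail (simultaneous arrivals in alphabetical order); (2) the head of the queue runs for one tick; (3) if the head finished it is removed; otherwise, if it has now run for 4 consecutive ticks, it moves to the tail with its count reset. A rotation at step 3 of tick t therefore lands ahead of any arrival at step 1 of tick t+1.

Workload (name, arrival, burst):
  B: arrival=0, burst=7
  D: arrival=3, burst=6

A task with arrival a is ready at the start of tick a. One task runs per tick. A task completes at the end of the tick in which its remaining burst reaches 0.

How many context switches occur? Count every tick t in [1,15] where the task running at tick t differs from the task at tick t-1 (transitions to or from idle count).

t=0: queue=[B] q_used=0 → run B
t=1: queue=[B] q_used=1 → run B
t=2: queue=[B] q_used=2 → run B
t=3: queue=[B,D] q_used=3 → run B
t=4: queue=[D,B] q_used=0 → run D
t=5: queue=[D,B] q_used=1 → run D
t=6: queue=[D,B] q_used=2 → run D
t=7: queue=[D,B] q_used=3 → run D
t=8: queue=[B,D] q_used=0 → run B
t=9: queue=[B,D] q_used=1 → run B
t=10: queue=[B,D] q_used=2 → run B
t=11: queue=[D] q_used=0 → run D
t=12: queue=[D] q_used=1 → run D
t=13: (idle)
t=14: (idle)
t=15: (idle)

context switches = 4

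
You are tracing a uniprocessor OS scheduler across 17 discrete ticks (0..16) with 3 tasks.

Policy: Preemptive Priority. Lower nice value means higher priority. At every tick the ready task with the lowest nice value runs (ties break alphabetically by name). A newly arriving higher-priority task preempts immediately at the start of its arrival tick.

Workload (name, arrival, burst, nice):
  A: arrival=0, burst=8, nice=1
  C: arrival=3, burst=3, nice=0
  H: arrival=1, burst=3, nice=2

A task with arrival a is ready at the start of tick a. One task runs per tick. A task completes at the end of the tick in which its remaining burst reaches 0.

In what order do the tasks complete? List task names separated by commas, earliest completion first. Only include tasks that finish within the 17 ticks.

t=0: ready={A} → run A
t=1: ready={A,H} → run A
t=2: ready={A,H} → run A
t=3: ready={A,C,H} → run C
t=4: ready={A,C,H} → run C
t=5: ready={A,C,H} → run C
t=6: ready={A,H} → run A
t=7: ready={A,H} → run A
t=8: ready={A,H} → run A
t=9: ready={A,H} → run A
t=10: ready={A,H} → run A
t=11: ready={H} → run H
t=12: ready={H} → run H
t=13: ready={H} → run H
t=14: (idle)
t=15: (idle)
t=16: (idle)

completion order = C, A, H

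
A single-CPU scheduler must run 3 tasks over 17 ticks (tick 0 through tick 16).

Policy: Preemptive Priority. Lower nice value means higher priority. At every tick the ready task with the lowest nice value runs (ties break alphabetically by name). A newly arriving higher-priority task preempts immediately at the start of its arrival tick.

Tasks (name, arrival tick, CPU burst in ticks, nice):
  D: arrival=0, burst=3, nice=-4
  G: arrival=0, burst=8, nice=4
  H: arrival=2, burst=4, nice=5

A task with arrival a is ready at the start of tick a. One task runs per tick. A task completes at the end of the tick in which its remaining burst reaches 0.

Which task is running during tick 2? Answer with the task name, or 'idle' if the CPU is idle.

t=0: ready={D,G} → run D
t=1: ready={D,G} → run D
t=2: ready={D,G,H} → run D
t=3: ready={G,H} → run G
t=4: ready={G,H} → run G
t=5: ready={G,H} → run G
t=6: ready={G,H} → run G
t=7: ready={G,H} → run G
t=8: ready={G,H} → run G
t=9: ready={G,H} → run G
t=10: ready={G,H} → run G
t=11: ready={H} → run H
t=12: ready={H} → run H
t=13: ready={H} → run H
t=14: ready={H} → run H
t=15: (idle)
t=16: (idle)

running at tick 2 = D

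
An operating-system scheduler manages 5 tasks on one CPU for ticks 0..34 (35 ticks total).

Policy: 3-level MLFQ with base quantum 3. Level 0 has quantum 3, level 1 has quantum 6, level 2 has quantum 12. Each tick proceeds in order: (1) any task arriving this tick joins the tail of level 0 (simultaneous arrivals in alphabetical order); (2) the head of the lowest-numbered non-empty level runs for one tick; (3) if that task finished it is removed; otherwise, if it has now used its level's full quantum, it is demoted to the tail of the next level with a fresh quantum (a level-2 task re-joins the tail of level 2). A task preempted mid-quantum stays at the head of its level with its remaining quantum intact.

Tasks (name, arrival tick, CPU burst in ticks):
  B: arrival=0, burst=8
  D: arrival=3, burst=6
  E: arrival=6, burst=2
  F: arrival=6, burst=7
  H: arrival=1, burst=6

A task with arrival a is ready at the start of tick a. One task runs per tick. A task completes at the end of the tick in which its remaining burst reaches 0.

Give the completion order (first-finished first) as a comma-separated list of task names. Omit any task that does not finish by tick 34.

t=0: L0/L1/L2 = B/-/- → run B
t=1: L0/L1/L2 = BH/-/- → run B
t=2: L0/L1/L2 = BH/-/- → run B
t=3: L0/L1/L2 = HD/B/- → run H
t=4: L0/L1/L2 = HD/B/- → run H
t=5: L0/L1/L2 = HD/B/- → run H
t=6: L0/L1/L2 = DEF/BH/- → run D
t=7: L0/L1/L2 = DEF/BH/- → run D
t=8: L0/L1/L2 = DEF/BH/- → run D
t=9: L0/L1/L2 = EF/BHD/- → run E
t=10: L0/L1/L2 = EF/BHD/- → run E
t=11: L0/L1/L2 = F/BHD/- → run F
t=12: L0/L1/L2 = F/BHD/- → run F
t=13: L0/L1/L2 = F/BHD/- → run F
t=14: L0/L1/L2 = -/BHDF/- → run B
t=15: L0/L1/L2 = -/BHDF/- → run B
t=16: L0/L1/L2 = -/BHDF/- → run B
t=17: L0/L1/L2 = -/BHDF/- → run B
t=18: L0/L1/L2 = -/BHDF/- → run B
t=19: L0/L1/L2 = -/HDF/- → run H
t=20: L0/L1/L2 = -/HDF/- → run H
t=21: L0/L1/L2 = -/HDF/- → run H
t=22: L0/L1/L2 = -/DF/- → run D
t=23: L0/L1/L2 = -/DF/- → run D
t=24: L0/L1/L2 = -/DF/- → run D
t=25: L0/L1/L2 = -/F/- → run F
t=26: L0/L1/L2 = -/F/- → run F
t=27: L0/L1/L2 = -/F/- → run F
t=28: L0/L1/L2 = -/F/- → run F
t=29: (idle)
t=30: (idle)
t=31: (idle)
t=32: (idle)
t=33: (idle)
t=34: (idle)

completion order = E, B, H, D, F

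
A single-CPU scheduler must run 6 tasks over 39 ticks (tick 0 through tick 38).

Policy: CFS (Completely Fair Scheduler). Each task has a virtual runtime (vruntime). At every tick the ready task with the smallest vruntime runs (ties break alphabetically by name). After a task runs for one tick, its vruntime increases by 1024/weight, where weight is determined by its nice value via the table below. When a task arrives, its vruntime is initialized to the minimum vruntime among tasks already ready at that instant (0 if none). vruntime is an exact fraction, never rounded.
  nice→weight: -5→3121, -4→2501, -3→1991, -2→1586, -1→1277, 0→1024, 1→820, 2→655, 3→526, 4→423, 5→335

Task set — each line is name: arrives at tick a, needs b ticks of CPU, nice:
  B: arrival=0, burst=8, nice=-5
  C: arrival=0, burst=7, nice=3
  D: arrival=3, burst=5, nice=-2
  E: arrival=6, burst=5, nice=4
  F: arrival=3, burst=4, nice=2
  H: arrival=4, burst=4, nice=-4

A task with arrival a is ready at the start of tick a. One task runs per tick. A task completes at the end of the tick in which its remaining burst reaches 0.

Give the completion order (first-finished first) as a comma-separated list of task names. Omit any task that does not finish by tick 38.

completion order = H, B, D, F, E, C

t=0: vr[B=0 C=0] → run B
t=1: vr[B=1024/3121 C=0] → run C
t=2: vr[B=1024/3121 C=512/263] → run B
t=3: vr[B=2048/3121 C=512/263 D=2048/3121 F=2048/3121] → run B
t=4: vr[B=3072/3121 C=512/263 D=2048/3121 F=2048/3121 H=2048/3121] → run D
t=5: vr[B=3072/3121 C=512/263 D=3222016/2474953 F=2048/3121 H=2048/3121] → run F
t=6: vr[B=3072/3121 C=512/263 D=3222016/2474953 E=2048/3121 F=4537344/2044255 H=2048/3121] → run E
t=7: vr[B=3072/3121 C=512/263 D=3222016/2474953 E=4062208/1320183 F=4537344/2044255 H=2048/3121] → run H
t=8: vr[B=3072/3121 C=512/263 D=3222016/2474953 E=4062208/1320183 F=4537344/2044255 H=8317952/7805621] → run B
t=9: vr[B=4096/3121 C=512/263 D=3222016/2474953 E=4062208/1320183 F=4537344/2044255 H=8317952/7805621] → run H
t=10: vr[B=4096/3121 C=512/263 D=3222016/2474953 E=4062208/1320183 F=4537344/2044255 H=11513856/7805621] → run D
t=11: vr[B=4096/3121 C=512/263 D=4819968/2474953 E=4062208/1320183 F=4537344/2044255 H=11513856/7805621] → run B
t=12: vr[B=5120/3121 C=512/263 D=4819968/2474953 E=4062208/1320183 F=4537344/2044255 H=11513856/7805621] → run H
t=13: vr[B=5120/3121 C=512/263 D=4819968/2474953 E=4062208/1320183 F=4537344/2044255 H=14709760/7805621] → run B
t=14: vr[B=6144/3121 C=512/263 D=4819968/2474953 E=4062208/1320183 F=4537344/2044255 H=14709760/7805621] → run H
t=15: vr[B=6144/3121 C=512/263 D=4819968/2474953 E=4062208/1320183 F=4537344/2044255] → run C
t=16: vr[B=6144/3121 C=1024/263 D=4819968/2474953 E=4062208/1320183 F=4537344/2044255] → run D
t=17: vr[B=6144/3121 C=1024/263 D=6417920/2474953 E=4062208/1320183 F=4537344/2044255] → run B
t=18: vr[B=7168/3121 C=1024/263 D=6417920/2474953 E=4062208/1320183 F=4537344/2044255] → run F
t=19: vr[B=7168/3121 C=1024/263 D=6417920/2474953 E=4062208/1320183 F=7733248/2044255] → run B
t=20: vr[C=1024/263 D=6417920/2474953 E=4062208/1320183 F=7733248/2044255] → run D
t=21: vr[C=1024/263 D=8015872/2474953 E=4062208/1320183 F=7733248/2044255] → run E
t=22: vr[C=1024/263 D=8015872/2474953 E=7258112/1320183 F=7733248/2044255] → run D
t=23: vr[C=1024/263 E=7258112/1320183 F=7733248/2044255] → run F
t=24: vr[C=1024/263 E=7258112/1320183 F=10929152/2044255] → run C
t=25: vr[C=1536/263 E=7258112/1320183 F=10929152/2044255] → run F
t=26: vr[C=1536/263 E=7258112/1320183] → run E
t=27: vr[C=1536/263 E=3484672/440061] → run C
t=28: vr[C=2048/263 E=3484672/440061] → run C
t=29: vr[C=2560/263 E=3484672/440061] → run E
t=30: vr[C=2560/263 E=13649920/1320183] → run C
t=31: vr[C=3072/263 E=13649920/1320183] → run E
t=32: vr[C=3072/263] → run C
t=33: (idle)
t=34: (idle)
t=35: (idle)
t=36: (idle)
t=37: (idle)
t=38: (idle)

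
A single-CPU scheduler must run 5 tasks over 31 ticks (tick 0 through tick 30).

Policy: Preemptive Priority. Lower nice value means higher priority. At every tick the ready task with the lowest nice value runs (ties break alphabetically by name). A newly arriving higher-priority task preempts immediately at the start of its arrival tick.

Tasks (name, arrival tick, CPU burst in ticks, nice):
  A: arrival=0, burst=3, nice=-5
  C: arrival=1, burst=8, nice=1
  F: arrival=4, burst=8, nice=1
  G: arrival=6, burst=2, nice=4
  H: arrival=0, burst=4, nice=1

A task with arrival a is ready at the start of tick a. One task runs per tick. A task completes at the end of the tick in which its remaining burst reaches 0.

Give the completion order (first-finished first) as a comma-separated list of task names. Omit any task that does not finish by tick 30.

t=0: ready={A,H} → run A
t=1: ready={A,C,H} → run A
t=2: ready={A,C,H} → run A
t=3: ready={C,H} → run C
t=4: ready={C,F,H} → run C
t=5: ready={C,F,H} → run C
t=6: ready={C,F,G,H} → run C
t=7: ready={C,F,G,H} → run C
t=8: ready={C,F,G,H} → run C
t=9: ready={C,F,G,H} → run C
t=10: ready={C,F,G,H} → run C
t=11: ready={F,G,H} → run F
t=12: ready={F,G,H} → run F
t=13: ready={F,G,H} → run F
t=14: ready={F,G,H} → run F
t=15: ready={F,G,H} → run F
t=16: ready={F,G,H} → run F
t=17: ready={F,G,H} → run F
t=18: ready={F,G,H} → run F
t=19: ready={G,H} → run H
t=20: ready={G,H} → run H
t=21: ready={G,H} → run H
t=22: ready={G,H} → run H
t=23: ready={G} → run G
t=24: ready={G} → run G
t=25: (idle)
t=26: (idle)
t=27: (idle)
t=28: (idle)
t=29: (idle)
t=30: (idle)

completion order = A, C, F, H, G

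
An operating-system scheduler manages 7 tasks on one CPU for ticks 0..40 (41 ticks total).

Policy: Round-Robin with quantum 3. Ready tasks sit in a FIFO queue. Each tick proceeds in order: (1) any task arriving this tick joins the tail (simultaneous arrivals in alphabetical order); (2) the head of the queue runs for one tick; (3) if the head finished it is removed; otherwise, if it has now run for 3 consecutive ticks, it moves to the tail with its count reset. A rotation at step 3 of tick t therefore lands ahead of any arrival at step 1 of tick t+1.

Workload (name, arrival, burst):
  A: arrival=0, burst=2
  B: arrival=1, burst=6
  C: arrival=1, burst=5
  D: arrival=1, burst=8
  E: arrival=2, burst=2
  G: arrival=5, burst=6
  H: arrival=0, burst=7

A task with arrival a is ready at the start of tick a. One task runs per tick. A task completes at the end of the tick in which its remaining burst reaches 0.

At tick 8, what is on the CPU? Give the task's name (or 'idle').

running at tick 8 = C

t=0: queue=[A,H] q_used=0 → run A
t=1: queue=[A,H,B,C,D] q_used=1 → run A
t=2: queue=[H,B,C,D,E] q_used=0 → run H
t=3: queue=[H,B,C,D,E] q_used=1 → run H
t=4: queue=[H,B,C,D,E] q_used=2 → run H
t=5: queue=[B,C,D,E,H,G] q_used=0 → run B
t=6: queue=[B,C,D,E,H,G] q_used=1 → run B
t=7: queue=[B,C,D,E,H,G] q_used=2 → run B
t=8: queue=[C,D,E,H,G,B] q_used=0 → run C
t=9: queue=[C,D,E,H,G,B] q_used=1 → run C
t=10: queue=[C,D,E,H,G,B] q_used=2 → run C
t=11: queue=[D,E,H,G,B,C] q_used=0 → run D
t=12: queue=[D,E,H,G,B,C] q_used=1 → run D
t=13: queue=[D,E,H,G,B,C] q_used=2 → run D
t=14: queue=[E,H,G,B,C,D] q_used=0 → run E
t=15: queue=[E,H,G,B,C,D] q_used=1 → run E
t=16: queue=[H,G,B,C,D] q_used=0 → run H
t=17: queue=[H,G,B,C,D] q_used=1 → run H
t=18: queue=[H,G,B,C,D] q_used=2 → run H
t=19: queue=[G,B,C,D,H] q_used=0 → run G
t=20: queue=[G,B,C,D,H] q_used=1 → run G
t=21: queue=[G,B,C,D,H] q_used=2 → run G
t=22: queue=[B,C,D,H,G] q_used=0 → run B
t=23: queue=[B,C,D,H,G] q_used=1 → run B
t=24: queue=[B,C,D,H,G] q_used=2 → run B
t=25: queue=[C,D,H,G] q_used=0 → run C
t=26: queue=[C,D,H,G] q_used=1 → run C
t=27: queue=[D,H,G] q_used=0 → run D
t=28: queue=[D,H,G] q_used=1 → run D
t=29: queue=[D,H,G] q_used=2 → run D
t=30: queue=[H,G,D] q_used=0 → run H
t=31: queue=[G,D] q_used=0 → run G
t=32: queue=[G,D] q_used=1 → run G
t=33: queue=[G,D] q_used=2 → run G
t=34: queue=[D] q_used=0 → run D
t=35: queue=[D] q_used=1 → run D
t=36: (idle)
t=37: (idle)
t=38: (idle)
t=39: (idle)
t=40: (idle)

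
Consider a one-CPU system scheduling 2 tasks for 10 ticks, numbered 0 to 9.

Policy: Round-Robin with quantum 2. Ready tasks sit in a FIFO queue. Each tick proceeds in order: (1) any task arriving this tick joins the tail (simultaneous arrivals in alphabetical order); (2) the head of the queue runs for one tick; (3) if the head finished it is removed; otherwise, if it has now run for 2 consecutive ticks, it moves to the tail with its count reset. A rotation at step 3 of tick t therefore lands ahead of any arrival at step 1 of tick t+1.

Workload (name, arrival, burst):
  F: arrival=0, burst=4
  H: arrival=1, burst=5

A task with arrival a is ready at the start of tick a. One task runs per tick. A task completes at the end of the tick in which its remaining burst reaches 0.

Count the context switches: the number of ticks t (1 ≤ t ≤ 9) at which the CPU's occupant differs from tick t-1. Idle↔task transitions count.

context switches = 4

t=0: queue=[F] q_used=0 → run F
t=1: queue=[F,H] q_used=1 → run F
t=2: queue=[H,F] q_used=0 → run H
t=3: queue=[H,F] q_used=1 → run H
t=4: queue=[F,H] q_used=0 → run F
t=5: queue=[F,H] q_used=1 → run F
t=6: queue=[H] q_used=0 → run H
t=7: queue=[H] q_used=1 → run H
t=8: queue=[H] q_used=0 → run H
t=9: (idle)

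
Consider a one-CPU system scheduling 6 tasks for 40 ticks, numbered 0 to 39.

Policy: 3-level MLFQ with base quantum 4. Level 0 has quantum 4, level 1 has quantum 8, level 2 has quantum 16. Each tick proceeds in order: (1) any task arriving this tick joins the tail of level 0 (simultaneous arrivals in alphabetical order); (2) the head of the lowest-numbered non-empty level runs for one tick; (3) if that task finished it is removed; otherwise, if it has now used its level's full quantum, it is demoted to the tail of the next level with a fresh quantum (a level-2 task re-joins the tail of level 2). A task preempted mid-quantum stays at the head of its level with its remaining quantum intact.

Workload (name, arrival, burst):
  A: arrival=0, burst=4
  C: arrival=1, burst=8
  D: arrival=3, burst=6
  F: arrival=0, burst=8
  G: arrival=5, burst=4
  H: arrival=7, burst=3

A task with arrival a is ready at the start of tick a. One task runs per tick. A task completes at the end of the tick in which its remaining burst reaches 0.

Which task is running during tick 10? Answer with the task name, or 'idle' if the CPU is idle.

running at tick 10 = C

t=0: L0/L1/L2 = AF/-/- → run A
t=1: L0/L1/L2 = AFC/-/- → run A
t=2: L0/L1/L2 = AFC/-/- → run A
t=3: L0/L1/L2 = AFCD/-/- → run A
t=4: L0/L1/L2 = FCD/-/- → run F
t=5: L0/L1/L2 = FCDG/-/- → run F
t=6: L0/L1/L2 = FCDG/-/- → run F
t=7: L0/L1/L2 = FCDGH/-/- → run F
t=8: L0/L1/L2 = CDGH/F/- → run C
t=9: L0/L1/L2 = CDGH/F/- → run C
t=10: L0/L1/L2 = CDGH/F/- → run C
t=11: L0/L1/L2 = CDGH/F/- → run C
t=12: L0/L1/L2 = DGH/FC/- → run D
t=13: L0/L1/L2 = DGH/FC/- → run D
t=14: L0/L1/L2 = DGH/FC/- → run D
t=15: L0/L1/L2 = DGH/FC/- → run D
t=16: L0/L1/L2 = GH/FCD/- → run G
t=17: L0/L1/L2 = GH/FCD/- → run G
t=18: L0/L1/L2 = GH/FCD/- → run G
t=19: L0/L1/L2 = GH/FCD/- → run G
t=20: L0/L1/L2 = H/FCD/- → run H
t=21: L0/L1/L2 = H/FCD/- → run H
t=22: L0/L1/L2 = H/FCD/- → run H
t=23: L0/L1/L2 = -/FCD/- → run F
t=24: L0/L1/L2 = -/FCD/- → run F
t=25: L0/L1/L2 = -/FCD/- → run F
t=26: L0/L1/L2 = -/FCD/- → run F
t=27: L0/L1/L2 = -/CD/- → run C
t=28: L0/L1/L2 = -/CD/- → run C
t=29: L0/L1/L2 = -/CD/- → run C
t=30: L0/L1/L2 = -/CD/- → run C
t=31: L0/L1/L2 = -/D/- → run D
t=32: L0/L1/L2 = -/D/- → run D
t=33: (idle)
t=34: (idle)
t=35: (idle)
t=36: (idle)
t=37: (idle)
t=38: (idle)
t=39: (idle)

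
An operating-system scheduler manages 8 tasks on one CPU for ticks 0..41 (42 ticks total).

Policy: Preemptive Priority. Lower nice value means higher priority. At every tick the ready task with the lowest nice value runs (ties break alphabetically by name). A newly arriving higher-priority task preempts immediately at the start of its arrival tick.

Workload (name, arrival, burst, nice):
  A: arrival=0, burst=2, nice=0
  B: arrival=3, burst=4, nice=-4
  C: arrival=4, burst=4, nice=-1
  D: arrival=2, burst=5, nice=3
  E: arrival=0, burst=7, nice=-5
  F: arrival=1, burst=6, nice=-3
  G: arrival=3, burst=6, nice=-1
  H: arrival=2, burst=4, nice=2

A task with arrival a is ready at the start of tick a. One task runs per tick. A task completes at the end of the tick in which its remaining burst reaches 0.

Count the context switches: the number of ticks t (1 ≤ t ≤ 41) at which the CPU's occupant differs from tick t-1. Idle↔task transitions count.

t=0: ready={A,E} → run E
t=1: ready={A,E,F} → run E
t=2: ready={A,D,E,F,H} → run E
t=3: ready={A,B,D,E,F,G,H} → run E
t=4: ready={A,B,C,D,E,F,G,H} → run E
t=5: ready={A,B,C,D,E,F,G,H} → run E
t=6: ready={A,B,C,D,E,F,G,H} → run E
t=7: ready={A,B,C,D,F,G,H} → run B
t=8: ready={A,B,C,D,F,G,H} → run B
t=9: ready={A,B,C,D,F,G,H} → run B
t=10: ready={A,B,C,D,F,G,H} → run B
t=11: ready={A,C,D,F,G,H} → run F
t=12: ready={A,C,D,F,G,H} → run F
t=13: ready={A,C,D,F,G,H} → run F
t=14: ready={A,C,D,F,G,H} → run F
t=15: ready={A,C,D,F,G,H} → run F
t=16: ready={A,C,D,F,G,H} → run F
t=17: ready={A,C,D,G,H} → run C
t=18: ready={A,C,D,G,H} → run C
t=19: ready={A,C,D,G,H} → run C
t=20: ready={A,C,D,G,H} → run C
t=21: ready={A,D,G,H} → run G
t=22: ready={A,D,G,H} → run G
t=23: ready={A,D,G,H} → run G
t=24: ready={A,D,G,H} → run G
t=25: ready={A,D,G,H} → run G
t=26: ready={A,D,G,H} → run G
t=27: ready={A,D,H} → run A
t=28: ready={A,D,H} → run A
t=29: ready={D,H} → run H
t=30: ready={D,H} → run H
t=31: ready={D,H} → run H
t=32: ready={D,H} → run H
t=33: ready={D} → run D
t=34: ready={D} → run D
t=35: ready={D} → run D
t=36: ready={D} → run D
t=37: ready={D} → run D
t=38: (idle)
t=39: (idle)
t=40: (idle)
t=41: (idle)

context switches = 8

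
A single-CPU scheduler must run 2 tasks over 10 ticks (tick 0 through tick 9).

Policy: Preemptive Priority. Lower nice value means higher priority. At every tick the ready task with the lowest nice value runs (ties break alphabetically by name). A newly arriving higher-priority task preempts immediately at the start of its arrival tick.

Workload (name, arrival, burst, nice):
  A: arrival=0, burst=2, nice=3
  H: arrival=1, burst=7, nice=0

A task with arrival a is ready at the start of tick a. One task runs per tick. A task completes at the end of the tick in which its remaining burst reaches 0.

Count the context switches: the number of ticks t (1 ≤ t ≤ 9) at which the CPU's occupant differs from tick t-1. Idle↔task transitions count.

context switches = 3

t=0: ready={A} → run A
t=1: ready={A,H} → run H
t=2: ready={A,H} → run H
t=3: ready={A,H} → run H
t=4: ready={A,H} → run H
t=5: ready={A,H} → run H
t=6: ready={A,H} → run H
t=7: ready={A,H} → run H
t=8: ready={A} → run A
t=9: (idle)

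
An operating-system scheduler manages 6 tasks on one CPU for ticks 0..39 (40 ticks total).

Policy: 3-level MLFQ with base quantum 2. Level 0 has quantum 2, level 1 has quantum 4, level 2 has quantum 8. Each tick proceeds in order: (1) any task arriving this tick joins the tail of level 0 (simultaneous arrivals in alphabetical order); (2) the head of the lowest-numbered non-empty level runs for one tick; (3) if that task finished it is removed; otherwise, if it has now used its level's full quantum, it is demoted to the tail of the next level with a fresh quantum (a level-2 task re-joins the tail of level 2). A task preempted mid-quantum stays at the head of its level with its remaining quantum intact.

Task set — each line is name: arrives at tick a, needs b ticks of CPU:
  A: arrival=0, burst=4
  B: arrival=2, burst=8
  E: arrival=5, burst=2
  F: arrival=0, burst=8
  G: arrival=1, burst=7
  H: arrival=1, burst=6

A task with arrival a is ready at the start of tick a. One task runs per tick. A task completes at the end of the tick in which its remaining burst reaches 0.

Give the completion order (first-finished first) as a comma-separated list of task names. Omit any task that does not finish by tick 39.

completion order = E, A, H, F, G, B

t=0: L0/L1/L2 = AF/-/- → run A
t=1: L0/L1/L2 = AFGH/-/- → run A
t=2: L0/L1/L2 = FGHB/A/- → run F
t=3: L0/L1/L2 = FGHB/A/- → run F
t=4: L0/L1/L2 = GHB/AF/- → run G
t=5: L0/L1/L2 = GHBE/AF/- → run G
t=6: L0/L1/L2 = HBE/AFG/- → run H
t=7: L0/L1/L2 = HBE/AFG/- → run H
t=8: L0/L1/L2 = BE/AFGH/- → run B
t=9: L0/L1/L2 = BE/AFGH/- → run B
t=10: L0/L1/L2 = E/AFGHB/- → run E
t=11: L0/L1/L2 = E/AFGHB/- → run E
t=12: L0/L1/L2 = -/AFGHB/- → run A
t=13: L0/L1/L2 = -/AFGHB/- → run A
t=14: L0/L1/L2 = -/FGHB/- → run F
t=15: L0/L1/L2 = -/FGHB/- → run F
t=16: L0/L1/L2 = -/FGHB/- → run F
t=17: L0/L1/L2 = -/FGHB/- → run F
t=18: L0/L1/L2 = -/GHB/F → run G
t=19: L0/L1/L2 = -/GHB/F → run G
t=20: L0/L1/L2 = -/GHB/F → run G
t=21: L0/L1/L2 = -/GHB/F → run G
t=22: L0/L1/L2 = -/HB/FG → run H
t=23: L0/L1/L2 = -/HB/FG → run H
t=24: L0/L1/L2 = -/HB/FG → run H
t=25: L0/L1/L2 = -/HB/FG → run H
t=26: L0/L1/L2 = -/B/FG → run B
t=27: L0/L1/L2 = -/B/FG → run B
t=28: L0/L1/L2 = -/B/FG → run B
t=29: L0/L1/L2 = -/B/FG → run B
t=30: L0/L1/L2 = -/-/FGB → run F
t=31: L0/L1/L2 = -/-/FGB → run F
t=32: L0/L1/L2 = -/-/GB → run G
t=33: L0/L1/L2 = -/-/B → run B
t=34: L0/L1/L2 = -/-/B → run B
t=35: (idle)
t=36: (idle)
t=37: (idle)
t=38: (idle)
t=39: (idle)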